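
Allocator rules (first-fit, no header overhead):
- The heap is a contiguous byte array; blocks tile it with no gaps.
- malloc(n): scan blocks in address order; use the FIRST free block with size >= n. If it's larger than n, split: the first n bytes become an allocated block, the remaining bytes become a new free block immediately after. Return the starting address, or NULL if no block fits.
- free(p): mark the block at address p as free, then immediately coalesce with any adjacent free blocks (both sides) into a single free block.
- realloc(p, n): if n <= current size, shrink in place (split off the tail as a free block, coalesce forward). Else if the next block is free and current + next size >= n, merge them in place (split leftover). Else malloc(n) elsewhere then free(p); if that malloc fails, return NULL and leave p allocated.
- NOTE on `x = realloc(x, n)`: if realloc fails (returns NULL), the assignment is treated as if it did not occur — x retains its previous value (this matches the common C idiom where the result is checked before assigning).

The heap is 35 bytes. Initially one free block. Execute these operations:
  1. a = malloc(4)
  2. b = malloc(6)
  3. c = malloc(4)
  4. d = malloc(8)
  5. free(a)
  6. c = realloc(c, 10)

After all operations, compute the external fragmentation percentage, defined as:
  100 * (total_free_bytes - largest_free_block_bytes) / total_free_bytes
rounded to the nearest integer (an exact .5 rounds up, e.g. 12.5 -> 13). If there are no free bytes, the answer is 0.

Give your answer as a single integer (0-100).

Answer: 64

Derivation:
Op 1: a = malloc(4) -> a = 0; heap: [0-3 ALLOC][4-34 FREE]
Op 2: b = malloc(6) -> b = 4; heap: [0-3 ALLOC][4-9 ALLOC][10-34 FREE]
Op 3: c = malloc(4) -> c = 10; heap: [0-3 ALLOC][4-9 ALLOC][10-13 ALLOC][14-34 FREE]
Op 4: d = malloc(8) -> d = 14; heap: [0-3 ALLOC][4-9 ALLOC][10-13 ALLOC][14-21 ALLOC][22-34 FREE]
Op 5: free(a) -> (freed a); heap: [0-3 FREE][4-9 ALLOC][10-13 ALLOC][14-21 ALLOC][22-34 FREE]
Op 6: c = realloc(c, 10) -> c = 22; heap: [0-3 FREE][4-9 ALLOC][10-13 FREE][14-21 ALLOC][22-31 ALLOC][32-34 FREE]
Free blocks: [4 4 3] total_free=11 largest=4 -> 100*(11-4)/11 = 700/11 ≈ 63.636 -> rounds to 64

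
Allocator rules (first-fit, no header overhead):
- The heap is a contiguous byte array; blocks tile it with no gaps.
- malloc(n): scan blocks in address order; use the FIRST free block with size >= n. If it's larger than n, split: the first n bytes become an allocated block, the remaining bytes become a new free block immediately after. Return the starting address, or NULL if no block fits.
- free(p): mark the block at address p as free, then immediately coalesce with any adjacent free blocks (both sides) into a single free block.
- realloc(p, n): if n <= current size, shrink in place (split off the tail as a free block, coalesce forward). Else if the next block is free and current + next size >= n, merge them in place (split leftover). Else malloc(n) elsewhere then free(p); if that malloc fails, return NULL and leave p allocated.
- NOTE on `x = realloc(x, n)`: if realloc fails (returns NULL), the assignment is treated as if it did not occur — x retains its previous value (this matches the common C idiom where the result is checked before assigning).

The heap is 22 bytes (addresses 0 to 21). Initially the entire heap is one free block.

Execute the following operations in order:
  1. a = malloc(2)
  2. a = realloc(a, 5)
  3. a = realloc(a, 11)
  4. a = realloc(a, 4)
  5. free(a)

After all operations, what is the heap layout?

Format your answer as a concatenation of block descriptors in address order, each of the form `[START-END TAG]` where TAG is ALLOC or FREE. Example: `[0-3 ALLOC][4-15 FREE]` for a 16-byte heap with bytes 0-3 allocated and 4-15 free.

Op 1: a = malloc(2) -> a = 0; heap: [0-1 ALLOC][2-21 FREE]
Op 2: a = realloc(a, 5) -> a = 0; heap: [0-4 ALLOC][5-21 FREE]
Op 3: a = realloc(a, 11) -> a = 0; heap: [0-10 ALLOC][11-21 FREE]
Op 4: a = realloc(a, 4) -> a = 0; heap: [0-3 ALLOC][4-21 FREE]
Op 5: free(a) -> (freed a); heap: [0-21 FREE]

Answer: [0-21 FREE]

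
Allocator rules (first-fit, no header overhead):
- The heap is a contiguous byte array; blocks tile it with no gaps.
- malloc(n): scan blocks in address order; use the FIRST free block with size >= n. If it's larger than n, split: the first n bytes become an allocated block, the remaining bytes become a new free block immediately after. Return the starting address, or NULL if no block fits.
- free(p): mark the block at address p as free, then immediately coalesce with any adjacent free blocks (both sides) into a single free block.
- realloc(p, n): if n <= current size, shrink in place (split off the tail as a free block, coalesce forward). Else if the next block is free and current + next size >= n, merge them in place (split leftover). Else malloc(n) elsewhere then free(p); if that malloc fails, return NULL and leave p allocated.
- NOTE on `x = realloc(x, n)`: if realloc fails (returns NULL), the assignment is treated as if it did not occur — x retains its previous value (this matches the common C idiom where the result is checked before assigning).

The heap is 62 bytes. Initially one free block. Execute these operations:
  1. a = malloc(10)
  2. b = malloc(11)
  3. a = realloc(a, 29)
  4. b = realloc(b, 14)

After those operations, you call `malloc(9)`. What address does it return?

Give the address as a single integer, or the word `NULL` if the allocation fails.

Op 1: a = malloc(10) -> a = 0; heap: [0-9 ALLOC][10-61 FREE]
Op 2: b = malloc(11) -> b = 10; heap: [0-9 ALLOC][10-20 ALLOC][21-61 FREE]
Op 3: a = realloc(a, 29) -> a = 21; heap: [0-9 FREE][10-20 ALLOC][21-49 ALLOC][50-61 FREE]
Op 4: b = realloc(b, 14) -> NULL (b unchanged); heap: [0-9 FREE][10-20 ALLOC][21-49 ALLOC][50-61 FREE]
malloc(9): first-fit scan over [0-9 FREE][10-20 ALLOC][21-49 ALLOC][50-61 FREE] -> 0

Answer: 0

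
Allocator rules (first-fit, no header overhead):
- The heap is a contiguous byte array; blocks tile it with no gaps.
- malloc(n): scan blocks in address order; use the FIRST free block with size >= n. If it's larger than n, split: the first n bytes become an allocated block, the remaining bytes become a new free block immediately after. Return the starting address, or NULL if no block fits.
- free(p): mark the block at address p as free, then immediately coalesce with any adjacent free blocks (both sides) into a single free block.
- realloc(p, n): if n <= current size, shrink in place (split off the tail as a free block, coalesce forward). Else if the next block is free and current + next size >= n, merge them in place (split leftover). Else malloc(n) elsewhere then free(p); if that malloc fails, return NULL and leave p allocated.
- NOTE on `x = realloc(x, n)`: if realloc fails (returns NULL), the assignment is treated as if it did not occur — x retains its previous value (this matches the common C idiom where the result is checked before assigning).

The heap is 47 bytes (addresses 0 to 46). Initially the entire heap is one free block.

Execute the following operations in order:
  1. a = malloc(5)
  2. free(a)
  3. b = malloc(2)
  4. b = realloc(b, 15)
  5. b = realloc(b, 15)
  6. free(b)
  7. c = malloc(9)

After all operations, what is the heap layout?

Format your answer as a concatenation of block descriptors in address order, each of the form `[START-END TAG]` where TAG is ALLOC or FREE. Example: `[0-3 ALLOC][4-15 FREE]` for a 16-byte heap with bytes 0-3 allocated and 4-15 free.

Op 1: a = malloc(5) -> a = 0; heap: [0-4 ALLOC][5-46 FREE]
Op 2: free(a) -> (freed a); heap: [0-46 FREE]
Op 3: b = malloc(2) -> b = 0; heap: [0-1 ALLOC][2-46 FREE]
Op 4: b = realloc(b, 15) -> b = 0; heap: [0-14 ALLOC][15-46 FREE]
Op 5: b = realloc(b, 15) -> b = 0; heap: [0-14 ALLOC][15-46 FREE]
Op 6: free(b) -> (freed b); heap: [0-46 FREE]
Op 7: c = malloc(9) -> c = 0; heap: [0-8 ALLOC][9-46 FREE]

Answer: [0-8 ALLOC][9-46 FREE]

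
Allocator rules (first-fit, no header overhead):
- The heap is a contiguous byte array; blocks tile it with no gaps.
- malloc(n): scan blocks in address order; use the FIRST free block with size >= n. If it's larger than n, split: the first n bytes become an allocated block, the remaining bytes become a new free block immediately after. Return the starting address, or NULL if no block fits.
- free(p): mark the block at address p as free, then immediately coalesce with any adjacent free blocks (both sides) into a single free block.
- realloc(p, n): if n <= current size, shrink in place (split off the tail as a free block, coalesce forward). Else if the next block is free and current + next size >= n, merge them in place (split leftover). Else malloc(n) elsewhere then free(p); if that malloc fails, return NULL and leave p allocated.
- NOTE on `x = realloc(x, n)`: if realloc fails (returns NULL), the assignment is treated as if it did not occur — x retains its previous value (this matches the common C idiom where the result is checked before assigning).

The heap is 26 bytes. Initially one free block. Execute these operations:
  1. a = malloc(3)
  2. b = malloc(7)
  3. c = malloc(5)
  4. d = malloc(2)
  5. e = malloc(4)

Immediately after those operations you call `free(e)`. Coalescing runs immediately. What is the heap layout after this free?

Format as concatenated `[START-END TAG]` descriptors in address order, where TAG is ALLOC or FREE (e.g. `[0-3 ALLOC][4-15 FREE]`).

Answer: [0-2 ALLOC][3-9 ALLOC][10-14 ALLOC][15-16 ALLOC][17-25 FREE]

Derivation:
Op 1: a = malloc(3) -> a = 0; heap: [0-2 ALLOC][3-25 FREE]
Op 2: b = malloc(7) -> b = 3; heap: [0-2 ALLOC][3-9 ALLOC][10-25 FREE]
Op 3: c = malloc(5) -> c = 10; heap: [0-2 ALLOC][3-9 ALLOC][10-14 ALLOC][15-25 FREE]
Op 4: d = malloc(2) -> d = 15; heap: [0-2 ALLOC][3-9 ALLOC][10-14 ALLOC][15-16 ALLOC][17-25 FREE]
Op 5: e = malloc(4) -> e = 17; heap: [0-2 ALLOC][3-9 ALLOC][10-14 ALLOC][15-16 ALLOC][17-20 ALLOC][21-25 FREE]
free(e): e = 17 -> block [17-20 ALLOC]; mark free, coalesce with adjacent free neighbors -> [0-2 ALLOC][3-9 ALLOC][10-14 ALLOC][15-16 ALLOC][17-25 FREE]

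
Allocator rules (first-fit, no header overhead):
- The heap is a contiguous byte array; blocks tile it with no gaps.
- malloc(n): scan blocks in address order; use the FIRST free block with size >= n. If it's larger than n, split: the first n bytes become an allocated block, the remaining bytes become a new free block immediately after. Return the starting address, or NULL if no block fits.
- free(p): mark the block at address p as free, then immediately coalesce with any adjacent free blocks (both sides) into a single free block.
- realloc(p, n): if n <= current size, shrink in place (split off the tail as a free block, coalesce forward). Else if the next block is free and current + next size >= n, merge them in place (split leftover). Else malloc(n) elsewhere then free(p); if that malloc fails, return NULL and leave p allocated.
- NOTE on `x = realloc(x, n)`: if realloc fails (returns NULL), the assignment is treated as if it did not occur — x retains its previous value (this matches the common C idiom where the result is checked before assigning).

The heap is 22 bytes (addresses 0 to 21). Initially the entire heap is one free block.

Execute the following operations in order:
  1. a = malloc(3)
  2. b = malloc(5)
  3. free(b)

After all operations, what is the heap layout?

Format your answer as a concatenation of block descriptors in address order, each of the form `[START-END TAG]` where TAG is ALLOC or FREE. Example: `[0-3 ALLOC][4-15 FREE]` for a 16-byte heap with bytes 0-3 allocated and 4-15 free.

Op 1: a = malloc(3) -> a = 0; heap: [0-2 ALLOC][3-21 FREE]
Op 2: b = malloc(5) -> b = 3; heap: [0-2 ALLOC][3-7 ALLOC][8-21 FREE]
Op 3: free(b) -> (freed b); heap: [0-2 ALLOC][3-21 FREE]

Answer: [0-2 ALLOC][3-21 FREE]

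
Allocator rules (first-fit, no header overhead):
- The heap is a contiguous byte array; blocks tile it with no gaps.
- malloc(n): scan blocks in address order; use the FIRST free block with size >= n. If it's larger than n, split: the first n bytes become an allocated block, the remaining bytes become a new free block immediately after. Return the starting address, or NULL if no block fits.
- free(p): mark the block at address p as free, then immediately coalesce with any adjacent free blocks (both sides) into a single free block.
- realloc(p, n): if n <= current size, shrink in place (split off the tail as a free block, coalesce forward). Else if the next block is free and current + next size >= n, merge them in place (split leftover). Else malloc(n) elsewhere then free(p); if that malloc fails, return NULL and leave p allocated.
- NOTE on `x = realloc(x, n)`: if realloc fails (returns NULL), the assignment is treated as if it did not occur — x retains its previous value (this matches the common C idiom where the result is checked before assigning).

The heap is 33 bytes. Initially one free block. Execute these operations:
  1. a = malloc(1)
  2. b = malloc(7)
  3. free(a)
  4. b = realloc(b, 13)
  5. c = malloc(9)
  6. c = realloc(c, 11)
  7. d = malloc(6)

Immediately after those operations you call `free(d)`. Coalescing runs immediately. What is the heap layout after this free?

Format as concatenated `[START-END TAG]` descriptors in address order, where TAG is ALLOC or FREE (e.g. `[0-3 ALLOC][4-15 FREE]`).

Op 1: a = malloc(1) -> a = 0; heap: [0-0 ALLOC][1-32 FREE]
Op 2: b = malloc(7) -> b = 1; heap: [0-0 ALLOC][1-7 ALLOC][8-32 FREE]
Op 3: free(a) -> (freed a); heap: [0-0 FREE][1-7 ALLOC][8-32 FREE]
Op 4: b = realloc(b, 13) -> b = 1; heap: [0-0 FREE][1-13 ALLOC][14-32 FREE]
Op 5: c = malloc(9) -> c = 14; heap: [0-0 FREE][1-13 ALLOC][14-22 ALLOC][23-32 FREE]
Op 6: c = realloc(c, 11) -> c = 14; heap: [0-0 FREE][1-13 ALLOC][14-24 ALLOC][25-32 FREE]
Op 7: d = malloc(6) -> d = 25; heap: [0-0 FREE][1-13 ALLOC][14-24 ALLOC][25-30 ALLOC][31-32 FREE]
free(d): d = 25 -> block [25-30 ALLOC]; mark free, coalesce with adjacent free neighbors -> [0-0 FREE][1-13 ALLOC][14-24 ALLOC][25-32 FREE]

Answer: [0-0 FREE][1-13 ALLOC][14-24 ALLOC][25-32 FREE]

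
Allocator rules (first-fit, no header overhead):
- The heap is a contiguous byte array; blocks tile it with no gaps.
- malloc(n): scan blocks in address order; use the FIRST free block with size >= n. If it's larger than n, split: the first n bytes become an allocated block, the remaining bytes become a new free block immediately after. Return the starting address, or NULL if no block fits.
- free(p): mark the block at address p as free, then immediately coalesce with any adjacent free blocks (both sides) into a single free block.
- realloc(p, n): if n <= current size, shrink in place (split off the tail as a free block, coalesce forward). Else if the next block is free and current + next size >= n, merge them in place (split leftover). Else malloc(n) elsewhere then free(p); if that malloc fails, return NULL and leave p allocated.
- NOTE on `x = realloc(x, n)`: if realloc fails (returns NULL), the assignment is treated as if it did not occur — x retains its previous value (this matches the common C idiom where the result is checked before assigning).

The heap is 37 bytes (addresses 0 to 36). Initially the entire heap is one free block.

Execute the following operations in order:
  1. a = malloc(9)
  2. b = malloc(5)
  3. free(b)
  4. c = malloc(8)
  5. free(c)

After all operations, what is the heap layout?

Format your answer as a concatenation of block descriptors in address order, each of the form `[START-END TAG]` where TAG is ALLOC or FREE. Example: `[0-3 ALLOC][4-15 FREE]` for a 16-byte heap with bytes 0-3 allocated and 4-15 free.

Op 1: a = malloc(9) -> a = 0; heap: [0-8 ALLOC][9-36 FREE]
Op 2: b = malloc(5) -> b = 9; heap: [0-8 ALLOC][9-13 ALLOC][14-36 FREE]
Op 3: free(b) -> (freed b); heap: [0-8 ALLOC][9-36 FREE]
Op 4: c = malloc(8) -> c = 9; heap: [0-8 ALLOC][9-16 ALLOC][17-36 FREE]
Op 5: free(c) -> (freed c); heap: [0-8 ALLOC][9-36 FREE]

Answer: [0-8 ALLOC][9-36 FREE]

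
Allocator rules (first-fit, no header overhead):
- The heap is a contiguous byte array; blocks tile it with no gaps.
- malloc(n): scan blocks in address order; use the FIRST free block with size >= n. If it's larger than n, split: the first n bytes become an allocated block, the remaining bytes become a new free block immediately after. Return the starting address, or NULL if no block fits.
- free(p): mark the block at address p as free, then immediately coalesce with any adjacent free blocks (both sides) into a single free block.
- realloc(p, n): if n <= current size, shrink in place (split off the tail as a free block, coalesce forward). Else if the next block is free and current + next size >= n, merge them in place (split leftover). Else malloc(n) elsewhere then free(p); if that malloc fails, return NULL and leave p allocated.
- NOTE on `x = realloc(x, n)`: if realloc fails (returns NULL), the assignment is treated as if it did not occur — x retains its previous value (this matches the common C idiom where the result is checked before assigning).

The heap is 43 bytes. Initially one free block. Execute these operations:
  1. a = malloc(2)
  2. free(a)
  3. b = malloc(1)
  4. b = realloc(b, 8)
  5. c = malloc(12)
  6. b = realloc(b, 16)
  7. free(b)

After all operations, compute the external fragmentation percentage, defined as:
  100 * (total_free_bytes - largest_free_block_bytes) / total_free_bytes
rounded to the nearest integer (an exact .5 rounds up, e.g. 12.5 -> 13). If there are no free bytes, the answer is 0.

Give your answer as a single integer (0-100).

Answer: 26

Derivation:
Op 1: a = malloc(2) -> a = 0; heap: [0-1 ALLOC][2-42 FREE]
Op 2: free(a) -> (freed a); heap: [0-42 FREE]
Op 3: b = malloc(1) -> b = 0; heap: [0-0 ALLOC][1-42 FREE]
Op 4: b = realloc(b, 8) -> b = 0; heap: [0-7 ALLOC][8-42 FREE]
Op 5: c = malloc(12) -> c = 8; heap: [0-7 ALLOC][8-19 ALLOC][20-42 FREE]
Op 6: b = realloc(b, 16) -> b = 20; heap: [0-7 FREE][8-19 ALLOC][20-35 ALLOC][36-42 FREE]
Op 7: free(b) -> (freed b); heap: [0-7 FREE][8-19 ALLOC][20-42 FREE]
Free blocks: [8 23] total_free=31 largest=23 -> 100*(31-23)/31 = 800/31 ≈ 25.806 -> rounds to 26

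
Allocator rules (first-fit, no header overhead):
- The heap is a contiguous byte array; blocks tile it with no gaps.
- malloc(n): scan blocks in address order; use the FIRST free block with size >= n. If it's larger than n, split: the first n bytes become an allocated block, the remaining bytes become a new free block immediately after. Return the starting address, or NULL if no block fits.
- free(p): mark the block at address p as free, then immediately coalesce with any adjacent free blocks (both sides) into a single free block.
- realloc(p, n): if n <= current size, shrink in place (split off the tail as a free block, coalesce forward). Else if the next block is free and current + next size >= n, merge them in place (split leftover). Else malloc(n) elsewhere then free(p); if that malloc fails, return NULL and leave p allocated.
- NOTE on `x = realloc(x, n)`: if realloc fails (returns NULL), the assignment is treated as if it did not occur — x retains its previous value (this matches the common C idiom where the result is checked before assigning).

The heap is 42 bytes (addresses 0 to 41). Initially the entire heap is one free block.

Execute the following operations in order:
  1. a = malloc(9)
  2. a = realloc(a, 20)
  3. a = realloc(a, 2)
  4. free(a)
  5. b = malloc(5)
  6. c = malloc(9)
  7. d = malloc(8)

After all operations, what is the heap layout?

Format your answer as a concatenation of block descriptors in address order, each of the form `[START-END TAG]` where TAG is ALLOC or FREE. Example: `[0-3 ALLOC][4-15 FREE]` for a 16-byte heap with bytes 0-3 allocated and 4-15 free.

Op 1: a = malloc(9) -> a = 0; heap: [0-8 ALLOC][9-41 FREE]
Op 2: a = realloc(a, 20) -> a = 0; heap: [0-19 ALLOC][20-41 FREE]
Op 3: a = realloc(a, 2) -> a = 0; heap: [0-1 ALLOC][2-41 FREE]
Op 4: free(a) -> (freed a); heap: [0-41 FREE]
Op 5: b = malloc(5) -> b = 0; heap: [0-4 ALLOC][5-41 FREE]
Op 6: c = malloc(9) -> c = 5; heap: [0-4 ALLOC][5-13 ALLOC][14-41 FREE]
Op 7: d = malloc(8) -> d = 14; heap: [0-4 ALLOC][5-13 ALLOC][14-21 ALLOC][22-41 FREE]

Answer: [0-4 ALLOC][5-13 ALLOC][14-21 ALLOC][22-41 FREE]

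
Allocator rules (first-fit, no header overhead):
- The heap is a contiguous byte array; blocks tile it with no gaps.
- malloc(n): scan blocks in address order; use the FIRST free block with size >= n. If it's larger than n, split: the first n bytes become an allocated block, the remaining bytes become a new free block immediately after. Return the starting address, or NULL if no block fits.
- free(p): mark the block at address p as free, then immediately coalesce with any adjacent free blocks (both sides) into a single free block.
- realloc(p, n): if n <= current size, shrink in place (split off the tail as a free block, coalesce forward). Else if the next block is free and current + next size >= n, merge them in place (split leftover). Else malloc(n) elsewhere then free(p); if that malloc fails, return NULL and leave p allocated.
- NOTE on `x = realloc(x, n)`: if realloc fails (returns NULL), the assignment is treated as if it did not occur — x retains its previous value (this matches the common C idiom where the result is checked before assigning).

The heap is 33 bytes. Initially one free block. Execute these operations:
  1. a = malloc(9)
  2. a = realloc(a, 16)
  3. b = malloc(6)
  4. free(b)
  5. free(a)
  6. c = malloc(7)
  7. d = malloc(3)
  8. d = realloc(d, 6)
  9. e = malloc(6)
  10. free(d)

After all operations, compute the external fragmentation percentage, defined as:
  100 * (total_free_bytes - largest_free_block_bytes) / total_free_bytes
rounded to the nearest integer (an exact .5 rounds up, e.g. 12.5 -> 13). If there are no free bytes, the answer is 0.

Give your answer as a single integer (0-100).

Answer: 30

Derivation:
Op 1: a = malloc(9) -> a = 0; heap: [0-8 ALLOC][9-32 FREE]
Op 2: a = realloc(a, 16) -> a = 0; heap: [0-15 ALLOC][16-32 FREE]
Op 3: b = malloc(6) -> b = 16; heap: [0-15 ALLOC][16-21 ALLOC][22-32 FREE]
Op 4: free(b) -> (freed b); heap: [0-15 ALLOC][16-32 FREE]
Op 5: free(a) -> (freed a); heap: [0-32 FREE]
Op 6: c = malloc(7) -> c = 0; heap: [0-6 ALLOC][7-32 FREE]
Op 7: d = malloc(3) -> d = 7; heap: [0-6 ALLOC][7-9 ALLOC][10-32 FREE]
Op 8: d = realloc(d, 6) -> d = 7; heap: [0-6 ALLOC][7-12 ALLOC][13-32 FREE]
Op 9: e = malloc(6) -> e = 13; heap: [0-6 ALLOC][7-12 ALLOC][13-18 ALLOC][19-32 FREE]
Op 10: free(d) -> (freed d); heap: [0-6 ALLOC][7-12 FREE][13-18 ALLOC][19-32 FREE]
Free blocks: [6 14] total_free=20 largest=14 -> 100*(20-14)/20 = 600/20 = 30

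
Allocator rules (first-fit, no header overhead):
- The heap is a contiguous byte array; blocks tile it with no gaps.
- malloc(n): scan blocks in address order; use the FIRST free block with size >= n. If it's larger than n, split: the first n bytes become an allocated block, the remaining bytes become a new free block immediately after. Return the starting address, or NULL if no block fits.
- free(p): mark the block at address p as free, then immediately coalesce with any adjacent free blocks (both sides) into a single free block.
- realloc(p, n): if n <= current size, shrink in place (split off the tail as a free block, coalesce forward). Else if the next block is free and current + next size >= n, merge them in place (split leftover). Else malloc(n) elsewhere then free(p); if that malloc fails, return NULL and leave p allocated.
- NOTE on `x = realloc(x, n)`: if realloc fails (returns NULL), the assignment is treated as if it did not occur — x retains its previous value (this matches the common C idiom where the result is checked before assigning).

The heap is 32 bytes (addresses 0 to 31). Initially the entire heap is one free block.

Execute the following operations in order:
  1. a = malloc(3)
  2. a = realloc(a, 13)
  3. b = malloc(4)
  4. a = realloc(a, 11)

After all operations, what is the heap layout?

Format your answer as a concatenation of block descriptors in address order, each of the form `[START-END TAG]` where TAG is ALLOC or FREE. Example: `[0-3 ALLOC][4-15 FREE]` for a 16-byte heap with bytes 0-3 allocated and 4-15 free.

Answer: [0-10 ALLOC][11-12 FREE][13-16 ALLOC][17-31 FREE]

Derivation:
Op 1: a = malloc(3) -> a = 0; heap: [0-2 ALLOC][3-31 FREE]
Op 2: a = realloc(a, 13) -> a = 0; heap: [0-12 ALLOC][13-31 FREE]
Op 3: b = malloc(4) -> b = 13; heap: [0-12 ALLOC][13-16 ALLOC][17-31 FREE]
Op 4: a = realloc(a, 11) -> a = 0; heap: [0-10 ALLOC][11-12 FREE][13-16 ALLOC][17-31 FREE]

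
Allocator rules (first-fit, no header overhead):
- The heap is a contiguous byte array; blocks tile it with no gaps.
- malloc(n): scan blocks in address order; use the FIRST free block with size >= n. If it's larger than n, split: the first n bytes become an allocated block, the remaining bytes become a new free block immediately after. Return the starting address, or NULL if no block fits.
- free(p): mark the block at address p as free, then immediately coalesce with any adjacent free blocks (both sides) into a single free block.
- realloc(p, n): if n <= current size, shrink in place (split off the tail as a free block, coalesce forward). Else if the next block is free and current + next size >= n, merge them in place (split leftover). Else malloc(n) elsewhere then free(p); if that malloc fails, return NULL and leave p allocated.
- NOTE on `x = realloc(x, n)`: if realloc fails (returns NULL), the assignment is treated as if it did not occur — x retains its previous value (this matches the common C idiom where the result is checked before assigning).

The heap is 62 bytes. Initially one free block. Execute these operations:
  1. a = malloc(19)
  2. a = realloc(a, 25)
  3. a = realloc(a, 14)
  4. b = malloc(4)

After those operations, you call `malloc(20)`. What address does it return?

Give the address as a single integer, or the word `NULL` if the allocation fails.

Answer: 18

Derivation:
Op 1: a = malloc(19) -> a = 0; heap: [0-18 ALLOC][19-61 FREE]
Op 2: a = realloc(a, 25) -> a = 0; heap: [0-24 ALLOC][25-61 FREE]
Op 3: a = realloc(a, 14) -> a = 0; heap: [0-13 ALLOC][14-61 FREE]
Op 4: b = malloc(4) -> b = 14; heap: [0-13 ALLOC][14-17 ALLOC][18-61 FREE]
malloc(20): first-fit scan over [0-13 ALLOC][14-17 ALLOC][18-61 FREE] -> 18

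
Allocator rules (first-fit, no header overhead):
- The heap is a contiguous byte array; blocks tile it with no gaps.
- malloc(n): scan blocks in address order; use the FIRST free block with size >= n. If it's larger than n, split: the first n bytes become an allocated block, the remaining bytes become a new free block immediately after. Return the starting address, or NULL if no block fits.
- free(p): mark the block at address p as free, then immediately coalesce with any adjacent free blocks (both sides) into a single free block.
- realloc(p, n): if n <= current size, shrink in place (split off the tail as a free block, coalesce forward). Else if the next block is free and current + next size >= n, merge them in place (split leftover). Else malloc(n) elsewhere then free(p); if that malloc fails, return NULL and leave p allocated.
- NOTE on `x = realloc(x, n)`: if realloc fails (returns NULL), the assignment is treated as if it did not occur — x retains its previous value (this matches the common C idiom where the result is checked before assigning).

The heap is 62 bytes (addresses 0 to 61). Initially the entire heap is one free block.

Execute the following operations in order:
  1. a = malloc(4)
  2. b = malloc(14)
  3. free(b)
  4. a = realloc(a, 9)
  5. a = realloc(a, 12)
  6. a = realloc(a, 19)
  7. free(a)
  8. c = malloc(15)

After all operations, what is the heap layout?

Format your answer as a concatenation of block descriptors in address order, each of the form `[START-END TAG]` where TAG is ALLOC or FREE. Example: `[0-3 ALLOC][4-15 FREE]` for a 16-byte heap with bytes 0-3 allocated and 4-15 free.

Op 1: a = malloc(4) -> a = 0; heap: [0-3 ALLOC][4-61 FREE]
Op 2: b = malloc(14) -> b = 4; heap: [0-3 ALLOC][4-17 ALLOC][18-61 FREE]
Op 3: free(b) -> (freed b); heap: [0-3 ALLOC][4-61 FREE]
Op 4: a = realloc(a, 9) -> a = 0; heap: [0-8 ALLOC][9-61 FREE]
Op 5: a = realloc(a, 12) -> a = 0; heap: [0-11 ALLOC][12-61 FREE]
Op 6: a = realloc(a, 19) -> a = 0; heap: [0-18 ALLOC][19-61 FREE]
Op 7: free(a) -> (freed a); heap: [0-61 FREE]
Op 8: c = malloc(15) -> c = 0; heap: [0-14 ALLOC][15-61 FREE]

Answer: [0-14 ALLOC][15-61 FREE]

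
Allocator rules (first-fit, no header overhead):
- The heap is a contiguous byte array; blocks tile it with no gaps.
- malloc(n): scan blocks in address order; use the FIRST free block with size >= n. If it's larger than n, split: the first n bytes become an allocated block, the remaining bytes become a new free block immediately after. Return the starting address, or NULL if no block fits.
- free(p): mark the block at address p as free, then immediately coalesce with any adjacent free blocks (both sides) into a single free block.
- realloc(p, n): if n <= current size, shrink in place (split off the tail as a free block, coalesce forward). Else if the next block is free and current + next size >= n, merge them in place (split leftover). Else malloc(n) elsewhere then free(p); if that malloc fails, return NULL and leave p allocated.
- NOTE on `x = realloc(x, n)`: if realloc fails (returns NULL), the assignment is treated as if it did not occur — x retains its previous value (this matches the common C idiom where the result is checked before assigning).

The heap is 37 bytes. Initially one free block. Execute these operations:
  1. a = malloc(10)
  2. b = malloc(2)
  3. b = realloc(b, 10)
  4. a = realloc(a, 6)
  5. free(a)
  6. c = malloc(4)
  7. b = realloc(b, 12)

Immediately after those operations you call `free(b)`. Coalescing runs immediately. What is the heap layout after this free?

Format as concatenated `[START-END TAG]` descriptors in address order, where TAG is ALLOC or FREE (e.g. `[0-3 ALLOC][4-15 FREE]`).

Op 1: a = malloc(10) -> a = 0; heap: [0-9 ALLOC][10-36 FREE]
Op 2: b = malloc(2) -> b = 10; heap: [0-9 ALLOC][10-11 ALLOC][12-36 FREE]
Op 3: b = realloc(b, 10) -> b = 10; heap: [0-9 ALLOC][10-19 ALLOC][20-36 FREE]
Op 4: a = realloc(a, 6) -> a = 0; heap: [0-5 ALLOC][6-9 FREE][10-19 ALLOC][20-36 FREE]
Op 5: free(a) -> (freed a); heap: [0-9 FREE][10-19 ALLOC][20-36 FREE]
Op 6: c = malloc(4) -> c = 0; heap: [0-3 ALLOC][4-9 FREE][10-19 ALLOC][20-36 FREE]
Op 7: b = realloc(b, 12) -> b = 10; heap: [0-3 ALLOC][4-9 FREE][10-21 ALLOC][22-36 FREE]
free(b): b = 10 -> block [10-21 ALLOC]; mark free, coalesce with adjacent free neighbors -> [0-3 ALLOC][4-36 FREE]

Answer: [0-3 ALLOC][4-36 FREE]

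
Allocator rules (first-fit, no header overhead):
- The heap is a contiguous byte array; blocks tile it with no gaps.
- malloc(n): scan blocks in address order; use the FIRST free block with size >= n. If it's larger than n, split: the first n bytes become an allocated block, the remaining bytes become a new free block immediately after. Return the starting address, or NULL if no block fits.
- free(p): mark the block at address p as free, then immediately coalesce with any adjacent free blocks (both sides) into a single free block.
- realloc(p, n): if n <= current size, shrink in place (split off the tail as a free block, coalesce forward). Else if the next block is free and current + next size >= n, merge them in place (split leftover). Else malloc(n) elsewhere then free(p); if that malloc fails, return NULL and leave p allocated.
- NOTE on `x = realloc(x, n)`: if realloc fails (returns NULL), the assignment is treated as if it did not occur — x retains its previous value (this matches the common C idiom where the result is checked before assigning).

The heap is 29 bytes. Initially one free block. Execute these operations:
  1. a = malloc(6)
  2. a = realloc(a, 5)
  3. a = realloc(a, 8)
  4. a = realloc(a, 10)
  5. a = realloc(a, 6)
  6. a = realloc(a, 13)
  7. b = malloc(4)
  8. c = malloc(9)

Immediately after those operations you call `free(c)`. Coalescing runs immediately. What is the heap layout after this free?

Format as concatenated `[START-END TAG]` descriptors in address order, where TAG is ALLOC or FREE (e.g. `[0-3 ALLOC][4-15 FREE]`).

Op 1: a = malloc(6) -> a = 0; heap: [0-5 ALLOC][6-28 FREE]
Op 2: a = realloc(a, 5) -> a = 0; heap: [0-4 ALLOC][5-28 FREE]
Op 3: a = realloc(a, 8) -> a = 0; heap: [0-7 ALLOC][8-28 FREE]
Op 4: a = realloc(a, 10) -> a = 0; heap: [0-9 ALLOC][10-28 FREE]
Op 5: a = realloc(a, 6) -> a = 0; heap: [0-5 ALLOC][6-28 FREE]
Op 6: a = realloc(a, 13) -> a = 0; heap: [0-12 ALLOC][13-28 FREE]
Op 7: b = malloc(4) -> b = 13; heap: [0-12 ALLOC][13-16 ALLOC][17-28 FREE]
Op 8: c = malloc(9) -> c = 17; heap: [0-12 ALLOC][13-16 ALLOC][17-25 ALLOC][26-28 FREE]
free(c): c = 17 -> block [17-25 ALLOC]; mark free, coalesce with adjacent free neighbors -> [0-12 ALLOC][13-16 ALLOC][17-28 FREE]

Answer: [0-12 ALLOC][13-16 ALLOC][17-28 FREE]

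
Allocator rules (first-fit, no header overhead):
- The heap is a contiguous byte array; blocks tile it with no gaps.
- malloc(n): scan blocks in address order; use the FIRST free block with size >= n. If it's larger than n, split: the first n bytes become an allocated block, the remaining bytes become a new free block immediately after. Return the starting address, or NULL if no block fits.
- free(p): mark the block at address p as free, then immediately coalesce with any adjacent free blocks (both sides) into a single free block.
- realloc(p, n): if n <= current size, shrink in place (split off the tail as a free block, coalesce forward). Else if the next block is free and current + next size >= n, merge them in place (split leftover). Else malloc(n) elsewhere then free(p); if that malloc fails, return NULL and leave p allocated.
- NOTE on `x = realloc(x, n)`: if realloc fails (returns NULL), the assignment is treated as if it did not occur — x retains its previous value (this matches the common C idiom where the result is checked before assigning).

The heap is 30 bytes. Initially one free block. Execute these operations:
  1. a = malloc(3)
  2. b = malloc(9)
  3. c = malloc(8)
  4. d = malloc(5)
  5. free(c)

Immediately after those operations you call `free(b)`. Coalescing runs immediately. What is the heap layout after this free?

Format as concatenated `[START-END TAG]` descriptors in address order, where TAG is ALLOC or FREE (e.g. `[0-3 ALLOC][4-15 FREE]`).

Op 1: a = malloc(3) -> a = 0; heap: [0-2 ALLOC][3-29 FREE]
Op 2: b = malloc(9) -> b = 3; heap: [0-2 ALLOC][3-11 ALLOC][12-29 FREE]
Op 3: c = malloc(8) -> c = 12; heap: [0-2 ALLOC][3-11 ALLOC][12-19 ALLOC][20-29 FREE]
Op 4: d = malloc(5) -> d = 20; heap: [0-2 ALLOC][3-11 ALLOC][12-19 ALLOC][20-24 ALLOC][25-29 FREE]
Op 5: free(c) -> (freed c); heap: [0-2 ALLOC][3-11 ALLOC][12-19 FREE][20-24 ALLOC][25-29 FREE]
free(b): b = 3 -> block [3-11 ALLOC]; mark free, coalesce with adjacent free neighbors -> [0-2 ALLOC][3-19 FREE][20-24 ALLOC][25-29 FREE]

Answer: [0-2 ALLOC][3-19 FREE][20-24 ALLOC][25-29 FREE]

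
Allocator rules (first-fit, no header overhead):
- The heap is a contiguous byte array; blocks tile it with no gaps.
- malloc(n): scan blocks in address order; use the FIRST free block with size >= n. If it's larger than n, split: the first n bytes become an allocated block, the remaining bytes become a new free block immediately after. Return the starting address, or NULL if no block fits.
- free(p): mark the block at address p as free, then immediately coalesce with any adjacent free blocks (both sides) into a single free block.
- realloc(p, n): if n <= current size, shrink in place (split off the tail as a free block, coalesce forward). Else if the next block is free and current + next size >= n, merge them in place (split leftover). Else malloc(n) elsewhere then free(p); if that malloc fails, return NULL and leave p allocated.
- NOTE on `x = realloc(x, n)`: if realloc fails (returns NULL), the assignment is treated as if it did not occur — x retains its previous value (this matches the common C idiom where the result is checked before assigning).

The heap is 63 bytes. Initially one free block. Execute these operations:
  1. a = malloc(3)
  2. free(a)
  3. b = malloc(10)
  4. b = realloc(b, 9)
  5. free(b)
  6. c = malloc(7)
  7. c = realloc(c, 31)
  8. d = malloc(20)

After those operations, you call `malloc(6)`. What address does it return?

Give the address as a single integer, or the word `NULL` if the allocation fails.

Op 1: a = malloc(3) -> a = 0; heap: [0-2 ALLOC][3-62 FREE]
Op 2: free(a) -> (freed a); heap: [0-62 FREE]
Op 3: b = malloc(10) -> b = 0; heap: [0-9 ALLOC][10-62 FREE]
Op 4: b = realloc(b, 9) -> b = 0; heap: [0-8 ALLOC][9-62 FREE]
Op 5: free(b) -> (freed b); heap: [0-62 FREE]
Op 6: c = malloc(7) -> c = 0; heap: [0-6 ALLOC][7-62 FREE]
Op 7: c = realloc(c, 31) -> c = 0; heap: [0-30 ALLOC][31-62 FREE]
Op 8: d = malloc(20) -> d = 31; heap: [0-30 ALLOC][31-50 ALLOC][51-62 FREE]
malloc(6): first-fit scan over [0-30 ALLOC][31-50 ALLOC][51-62 FREE] -> 51

Answer: 51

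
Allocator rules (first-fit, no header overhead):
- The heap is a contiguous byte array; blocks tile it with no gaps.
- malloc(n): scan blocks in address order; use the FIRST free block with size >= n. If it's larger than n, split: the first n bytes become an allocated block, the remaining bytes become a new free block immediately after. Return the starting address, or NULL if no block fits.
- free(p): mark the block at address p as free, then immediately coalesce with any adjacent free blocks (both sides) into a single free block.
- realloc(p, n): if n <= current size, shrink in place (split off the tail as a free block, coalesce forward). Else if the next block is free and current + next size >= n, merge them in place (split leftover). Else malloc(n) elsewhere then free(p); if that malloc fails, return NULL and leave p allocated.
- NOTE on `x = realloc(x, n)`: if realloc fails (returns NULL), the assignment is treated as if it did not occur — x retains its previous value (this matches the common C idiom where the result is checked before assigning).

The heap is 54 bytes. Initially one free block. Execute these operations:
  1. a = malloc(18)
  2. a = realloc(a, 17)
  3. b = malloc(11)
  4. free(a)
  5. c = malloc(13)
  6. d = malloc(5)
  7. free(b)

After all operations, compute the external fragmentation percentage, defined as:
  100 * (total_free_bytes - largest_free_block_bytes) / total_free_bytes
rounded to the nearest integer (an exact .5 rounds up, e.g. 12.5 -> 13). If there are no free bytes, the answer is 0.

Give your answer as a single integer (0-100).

Op 1: a = malloc(18) -> a = 0; heap: [0-17 ALLOC][18-53 FREE]
Op 2: a = realloc(a, 17) -> a = 0; heap: [0-16 ALLOC][17-53 FREE]
Op 3: b = malloc(11) -> b = 17; heap: [0-16 ALLOC][17-27 ALLOC][28-53 FREE]
Op 4: free(a) -> (freed a); heap: [0-16 FREE][17-27 ALLOC][28-53 FREE]
Op 5: c = malloc(13) -> c = 0; heap: [0-12 ALLOC][13-16 FREE][17-27 ALLOC][28-53 FREE]
Op 6: d = malloc(5) -> d = 28; heap: [0-12 ALLOC][13-16 FREE][17-27 ALLOC][28-32 ALLOC][33-53 FREE]
Op 7: free(b) -> (freed b); heap: [0-12 ALLOC][13-27 FREE][28-32 ALLOC][33-53 FREE]
Free blocks: [15 21] total_free=36 largest=21 -> 100*(36-21)/36 = 1500/36 ≈ 41.667 -> rounds to 42

Answer: 42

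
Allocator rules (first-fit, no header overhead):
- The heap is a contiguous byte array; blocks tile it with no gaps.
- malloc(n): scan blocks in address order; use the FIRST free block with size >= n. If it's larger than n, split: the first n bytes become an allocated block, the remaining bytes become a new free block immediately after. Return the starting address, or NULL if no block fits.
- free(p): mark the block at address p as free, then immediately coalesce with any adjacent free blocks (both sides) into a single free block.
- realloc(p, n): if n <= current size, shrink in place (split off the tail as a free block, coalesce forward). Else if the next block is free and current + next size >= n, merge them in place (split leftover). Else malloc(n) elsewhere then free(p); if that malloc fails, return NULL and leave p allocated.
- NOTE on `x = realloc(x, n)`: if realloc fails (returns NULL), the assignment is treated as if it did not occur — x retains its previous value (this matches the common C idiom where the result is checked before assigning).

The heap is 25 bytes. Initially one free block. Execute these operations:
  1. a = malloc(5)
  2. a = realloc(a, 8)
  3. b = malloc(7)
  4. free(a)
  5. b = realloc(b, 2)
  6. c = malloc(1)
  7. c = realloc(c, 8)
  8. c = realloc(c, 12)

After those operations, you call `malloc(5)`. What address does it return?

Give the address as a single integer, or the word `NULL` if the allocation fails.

Op 1: a = malloc(5) -> a = 0; heap: [0-4 ALLOC][5-24 FREE]
Op 2: a = realloc(a, 8) -> a = 0; heap: [0-7 ALLOC][8-24 FREE]
Op 3: b = malloc(7) -> b = 8; heap: [0-7 ALLOC][8-14 ALLOC][15-24 FREE]
Op 4: free(a) -> (freed a); heap: [0-7 FREE][8-14 ALLOC][15-24 FREE]
Op 5: b = realloc(b, 2) -> b = 8; heap: [0-7 FREE][8-9 ALLOC][10-24 FREE]
Op 6: c = malloc(1) -> c = 0; heap: [0-0 ALLOC][1-7 FREE][8-9 ALLOC][10-24 FREE]
Op 7: c = realloc(c, 8) -> c = 0; heap: [0-7 ALLOC][8-9 ALLOC][10-24 FREE]
Op 8: c = realloc(c, 12) -> c = 10; heap: [0-7 FREE][8-9 ALLOC][10-21 ALLOC][22-24 FREE]
malloc(5): first-fit scan over [0-7 FREE][8-9 ALLOC][10-21 ALLOC][22-24 FREE] -> 0

Answer: 0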